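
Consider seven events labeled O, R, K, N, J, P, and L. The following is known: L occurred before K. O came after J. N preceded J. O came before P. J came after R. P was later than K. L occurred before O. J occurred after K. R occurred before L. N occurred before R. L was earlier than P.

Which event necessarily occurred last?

Every other event has a chain of constraints placing it before P, so P is last.

P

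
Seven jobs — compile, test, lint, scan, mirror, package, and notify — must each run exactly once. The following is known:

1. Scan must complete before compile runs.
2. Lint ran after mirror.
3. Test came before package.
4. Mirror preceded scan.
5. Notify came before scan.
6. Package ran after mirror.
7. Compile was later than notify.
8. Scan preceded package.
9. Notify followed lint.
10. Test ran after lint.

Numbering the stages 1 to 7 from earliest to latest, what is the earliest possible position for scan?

4

Lint, mirror, and notify must all come before scan — 3 forced predecessors.
Nothing else is forced ahead of scan, so its earliest slot is position 3 + 1 = 4.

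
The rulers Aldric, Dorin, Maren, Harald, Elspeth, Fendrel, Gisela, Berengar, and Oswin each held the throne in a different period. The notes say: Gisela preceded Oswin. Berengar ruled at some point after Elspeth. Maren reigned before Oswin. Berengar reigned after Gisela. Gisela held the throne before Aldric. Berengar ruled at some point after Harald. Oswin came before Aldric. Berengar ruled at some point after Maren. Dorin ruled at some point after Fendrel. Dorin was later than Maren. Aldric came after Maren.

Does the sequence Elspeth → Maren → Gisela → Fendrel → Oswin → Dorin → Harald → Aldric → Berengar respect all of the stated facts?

yes

Check each stated constraint against the proposed order — e.g. Maren is ahead of Berengar; Elspeth is ahead of Berengar. Every pair is in the required order; nothing is violated.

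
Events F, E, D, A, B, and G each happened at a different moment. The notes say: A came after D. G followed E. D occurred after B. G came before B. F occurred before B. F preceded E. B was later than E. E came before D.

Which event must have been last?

Every other event has a chain of constraints placing it before A, so A is last.

A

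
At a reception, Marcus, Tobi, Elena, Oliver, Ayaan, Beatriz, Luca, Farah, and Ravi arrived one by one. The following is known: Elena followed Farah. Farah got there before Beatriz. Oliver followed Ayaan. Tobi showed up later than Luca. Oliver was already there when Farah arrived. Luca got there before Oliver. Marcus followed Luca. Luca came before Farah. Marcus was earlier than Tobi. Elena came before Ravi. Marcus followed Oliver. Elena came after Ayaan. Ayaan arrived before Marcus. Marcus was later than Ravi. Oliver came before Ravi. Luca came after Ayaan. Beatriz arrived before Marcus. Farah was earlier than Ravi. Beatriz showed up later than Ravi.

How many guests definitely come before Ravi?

5

Directly stated before Ravi: Elena, Farah, and Oliver.
Ayaan reaches Ravi via Ayaan → Oliver → Ravi.
Luca reaches Ravi via Luca → Farah → Ravi.
No chain forces Tobi (or any of the others) ahead of Ravi.
That's Ayaan, Elena, Farah, Luca, and Oliver — 5 in all.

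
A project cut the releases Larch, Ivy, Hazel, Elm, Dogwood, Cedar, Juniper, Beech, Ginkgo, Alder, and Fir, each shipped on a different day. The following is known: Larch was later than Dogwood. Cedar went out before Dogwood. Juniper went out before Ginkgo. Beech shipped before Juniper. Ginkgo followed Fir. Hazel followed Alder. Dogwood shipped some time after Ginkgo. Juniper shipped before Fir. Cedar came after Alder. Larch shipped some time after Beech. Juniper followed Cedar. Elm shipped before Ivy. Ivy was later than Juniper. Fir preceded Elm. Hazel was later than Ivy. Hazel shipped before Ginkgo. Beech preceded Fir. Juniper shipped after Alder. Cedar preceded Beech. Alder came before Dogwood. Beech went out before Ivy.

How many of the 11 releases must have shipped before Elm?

5

Directly stated before Elm: Fir.
Alder reaches Elm via Alder → Juniper → Fir → Elm.
Beech reaches Elm via Beech → Fir → Elm.
Cedar reaches Elm via Cedar → Beech → Fir → Elm.
Likewise Juniper reaches Elm by chaining the stated constraints.
That's Alder, Beech, Cedar, Fir, and Juniper — 5 in all.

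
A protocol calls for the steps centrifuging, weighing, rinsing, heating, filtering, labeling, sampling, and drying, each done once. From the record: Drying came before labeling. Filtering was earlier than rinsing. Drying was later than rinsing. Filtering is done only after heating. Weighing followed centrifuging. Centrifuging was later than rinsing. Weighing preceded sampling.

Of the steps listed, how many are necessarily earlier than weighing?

Directly stated before weighing: centrifuging.
Filtering reaches weighing via filtering → rinsing → centrifuging → weighing.
Heating reaches weighing via heating → filtering → rinsing → centrifuging → weighing.
Rinsing reaches weighing via rinsing → centrifuging → weighing.
That's centrifuging, filtering, heating, and rinsing — 4 in all.

4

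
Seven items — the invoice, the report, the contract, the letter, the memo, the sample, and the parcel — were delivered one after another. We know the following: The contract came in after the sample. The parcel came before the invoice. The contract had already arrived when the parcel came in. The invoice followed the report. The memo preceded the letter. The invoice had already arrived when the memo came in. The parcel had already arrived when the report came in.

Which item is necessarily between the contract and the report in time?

the parcel

Tracing the constraints gives the contract → the parcel → the report, so the parcel sits after the contract and before the report.
No other item is forced both after the contract and before the report.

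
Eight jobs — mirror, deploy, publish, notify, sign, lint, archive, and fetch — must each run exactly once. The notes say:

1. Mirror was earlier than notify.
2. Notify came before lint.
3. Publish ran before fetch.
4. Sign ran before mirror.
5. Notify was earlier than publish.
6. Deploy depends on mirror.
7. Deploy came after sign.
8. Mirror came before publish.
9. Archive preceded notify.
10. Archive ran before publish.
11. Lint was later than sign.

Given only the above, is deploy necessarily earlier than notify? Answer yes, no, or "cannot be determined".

cannot be determined

No chain of stated constraints runs from deploy to notify, and none runs from notify to deploy either.
So the relative order of deploy and notify is not fixed by the given facts.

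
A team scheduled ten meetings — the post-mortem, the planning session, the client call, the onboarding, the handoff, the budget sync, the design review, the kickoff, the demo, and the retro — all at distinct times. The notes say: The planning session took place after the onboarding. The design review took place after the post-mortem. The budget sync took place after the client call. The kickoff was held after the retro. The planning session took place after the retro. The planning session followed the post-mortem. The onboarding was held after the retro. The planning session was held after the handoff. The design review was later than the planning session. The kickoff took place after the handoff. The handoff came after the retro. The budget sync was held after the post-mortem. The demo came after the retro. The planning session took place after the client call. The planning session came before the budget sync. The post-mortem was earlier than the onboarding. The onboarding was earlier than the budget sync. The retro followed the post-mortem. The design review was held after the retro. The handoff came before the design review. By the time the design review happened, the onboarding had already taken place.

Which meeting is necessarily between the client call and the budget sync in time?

Tracing the constraints gives the client call → the planning session → the budget sync, so the planning session sits after the client call and before the budget sync.
No other meeting is forced both after the client call and before the budget sync.

the planning session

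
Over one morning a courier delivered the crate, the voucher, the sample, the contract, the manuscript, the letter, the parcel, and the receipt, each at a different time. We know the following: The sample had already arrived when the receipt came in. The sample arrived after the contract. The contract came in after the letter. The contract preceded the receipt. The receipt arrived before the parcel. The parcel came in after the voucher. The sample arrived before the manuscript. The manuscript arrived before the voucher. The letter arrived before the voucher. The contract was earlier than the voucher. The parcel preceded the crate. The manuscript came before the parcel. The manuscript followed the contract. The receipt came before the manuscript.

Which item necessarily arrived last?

Every other item has a chain of constraints placing it before the crate, so the crate is last.

the crate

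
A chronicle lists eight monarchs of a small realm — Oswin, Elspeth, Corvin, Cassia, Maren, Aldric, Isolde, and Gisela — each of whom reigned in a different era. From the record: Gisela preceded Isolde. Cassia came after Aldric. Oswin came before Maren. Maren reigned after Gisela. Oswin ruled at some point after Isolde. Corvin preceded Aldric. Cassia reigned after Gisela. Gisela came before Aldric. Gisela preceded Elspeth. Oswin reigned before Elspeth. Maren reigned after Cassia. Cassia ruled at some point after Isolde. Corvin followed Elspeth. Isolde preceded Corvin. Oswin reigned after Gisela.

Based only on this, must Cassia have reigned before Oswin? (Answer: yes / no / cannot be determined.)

Tracing the constraints gives Oswin → Elspeth → Corvin → Aldric → Cassia, so Oswin must come before Cassia.
That means Cassia cannot be before Oswin.

no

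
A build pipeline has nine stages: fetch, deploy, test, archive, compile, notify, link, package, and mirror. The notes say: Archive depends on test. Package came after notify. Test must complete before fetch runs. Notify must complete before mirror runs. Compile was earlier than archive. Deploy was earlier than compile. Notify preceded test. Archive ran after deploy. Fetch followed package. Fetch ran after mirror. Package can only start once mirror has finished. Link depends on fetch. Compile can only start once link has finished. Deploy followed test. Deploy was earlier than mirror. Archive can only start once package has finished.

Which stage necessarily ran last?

archive

Every other stage has a chain of constraints placing it before archive, so archive is last.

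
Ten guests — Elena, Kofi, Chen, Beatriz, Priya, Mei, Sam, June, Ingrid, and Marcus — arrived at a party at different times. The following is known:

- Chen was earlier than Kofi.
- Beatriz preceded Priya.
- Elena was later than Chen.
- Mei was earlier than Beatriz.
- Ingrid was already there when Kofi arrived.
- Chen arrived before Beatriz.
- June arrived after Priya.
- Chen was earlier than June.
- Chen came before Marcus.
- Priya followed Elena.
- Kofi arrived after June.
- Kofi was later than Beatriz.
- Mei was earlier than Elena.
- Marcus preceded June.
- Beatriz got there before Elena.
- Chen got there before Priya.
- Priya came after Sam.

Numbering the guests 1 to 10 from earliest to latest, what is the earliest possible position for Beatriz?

Chen and Mei must both come before Beatriz — 2 forced predecessors.
Nothing else is forced ahead of Beatriz, so their earliest slot is position 2 + 1 = 3.

3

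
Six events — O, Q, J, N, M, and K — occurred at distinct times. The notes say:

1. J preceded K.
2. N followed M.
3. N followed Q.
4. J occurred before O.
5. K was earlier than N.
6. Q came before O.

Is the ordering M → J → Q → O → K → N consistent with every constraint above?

Check each stated constraint against the proposed order — e.g. Q is ahead of N; M is ahead of N. Every pair is in the required order; nothing is violated.

yes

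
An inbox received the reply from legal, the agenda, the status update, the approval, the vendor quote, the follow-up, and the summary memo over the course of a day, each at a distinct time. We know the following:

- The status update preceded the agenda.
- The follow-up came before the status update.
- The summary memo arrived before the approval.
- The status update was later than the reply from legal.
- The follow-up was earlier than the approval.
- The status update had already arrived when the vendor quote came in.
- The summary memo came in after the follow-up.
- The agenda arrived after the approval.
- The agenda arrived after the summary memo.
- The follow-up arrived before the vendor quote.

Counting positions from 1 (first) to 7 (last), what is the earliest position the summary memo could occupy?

2

The follow-up must come before the summary memo — 1 forced predecessor.
Nothing else is forced ahead of the summary memo, so its earliest slot is position 1 + 1 = 2.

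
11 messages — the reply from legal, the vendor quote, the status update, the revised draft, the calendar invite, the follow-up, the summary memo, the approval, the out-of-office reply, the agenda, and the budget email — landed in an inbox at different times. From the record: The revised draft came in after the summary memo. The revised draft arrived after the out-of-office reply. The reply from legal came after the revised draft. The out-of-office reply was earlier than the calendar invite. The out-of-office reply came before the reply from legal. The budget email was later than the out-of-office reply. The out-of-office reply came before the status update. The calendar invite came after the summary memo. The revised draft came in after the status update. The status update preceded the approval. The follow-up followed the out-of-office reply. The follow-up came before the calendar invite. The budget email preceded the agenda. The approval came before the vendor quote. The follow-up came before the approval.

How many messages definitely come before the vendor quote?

Directly stated before the vendor quote: the approval.
The follow-up reaches the vendor quote via the follow-up → the approval → the vendor quote.
The out-of-office reply reaches the vendor quote via the out-of-office reply → the follow-up → the approval → the vendor quote.
The status update reaches the vendor quote via the status update → the approval → the vendor quote.
No chain forces the summary memo (or any of the others) ahead of the vendor quote.
That's the approval, the follow-up, the out-of-office reply, and the status update — 4 in all.

4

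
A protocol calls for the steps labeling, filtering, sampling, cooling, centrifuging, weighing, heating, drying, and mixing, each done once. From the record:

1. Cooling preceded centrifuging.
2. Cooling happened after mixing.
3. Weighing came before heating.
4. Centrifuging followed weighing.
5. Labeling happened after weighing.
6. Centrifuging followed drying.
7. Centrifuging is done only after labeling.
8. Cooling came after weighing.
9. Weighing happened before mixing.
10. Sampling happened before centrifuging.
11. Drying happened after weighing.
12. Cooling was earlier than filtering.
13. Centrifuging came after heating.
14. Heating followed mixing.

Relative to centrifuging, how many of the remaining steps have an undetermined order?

1

Forced before centrifuging: cooling, drying, heating, labeling, mixing, sampling, and weighing.
That leaves filtering with no forced order relative to centrifuging — 1.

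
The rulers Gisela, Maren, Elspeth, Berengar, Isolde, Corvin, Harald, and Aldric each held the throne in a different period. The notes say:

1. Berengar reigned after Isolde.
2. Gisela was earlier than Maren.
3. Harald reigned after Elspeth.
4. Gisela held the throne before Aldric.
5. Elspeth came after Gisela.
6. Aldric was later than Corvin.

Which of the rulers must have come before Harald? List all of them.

Elspeth, Gisela

Directly stated before Harald: Elspeth.
Gisela reaches Harald via Gisela → Elspeth → Harald.
No chain forces Aldric (or any of the others) ahead of Harald.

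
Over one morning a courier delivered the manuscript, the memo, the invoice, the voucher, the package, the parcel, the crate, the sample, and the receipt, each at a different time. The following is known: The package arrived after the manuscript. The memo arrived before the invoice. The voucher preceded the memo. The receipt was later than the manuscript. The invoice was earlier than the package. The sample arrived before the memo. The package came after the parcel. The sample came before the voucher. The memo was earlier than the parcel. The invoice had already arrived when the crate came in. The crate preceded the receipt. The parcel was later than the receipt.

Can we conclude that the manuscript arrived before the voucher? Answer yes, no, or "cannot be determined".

cannot be determined

No chain of stated constraints runs from the manuscript to the voucher, and none runs from the voucher to the manuscript either.
So the relative order of the manuscript and the voucher is not fixed by the given facts.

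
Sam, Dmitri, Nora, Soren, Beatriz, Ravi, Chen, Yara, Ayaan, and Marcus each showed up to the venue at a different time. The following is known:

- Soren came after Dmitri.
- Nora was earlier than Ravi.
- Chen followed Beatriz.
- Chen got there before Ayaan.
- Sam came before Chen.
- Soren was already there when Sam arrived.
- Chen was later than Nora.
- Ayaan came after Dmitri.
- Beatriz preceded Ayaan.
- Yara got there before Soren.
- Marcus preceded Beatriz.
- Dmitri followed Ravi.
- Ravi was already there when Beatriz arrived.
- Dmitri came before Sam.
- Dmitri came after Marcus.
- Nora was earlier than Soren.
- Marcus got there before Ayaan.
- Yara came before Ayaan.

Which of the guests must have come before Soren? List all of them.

Directly stated before Soren: Dmitri, Nora, and Yara.
Marcus reaches Soren via Marcus → Dmitri → Soren.
Ravi reaches Soren via Ravi → Dmitri → Soren.

Dmitri, Marcus, Nora, Ravi, Yara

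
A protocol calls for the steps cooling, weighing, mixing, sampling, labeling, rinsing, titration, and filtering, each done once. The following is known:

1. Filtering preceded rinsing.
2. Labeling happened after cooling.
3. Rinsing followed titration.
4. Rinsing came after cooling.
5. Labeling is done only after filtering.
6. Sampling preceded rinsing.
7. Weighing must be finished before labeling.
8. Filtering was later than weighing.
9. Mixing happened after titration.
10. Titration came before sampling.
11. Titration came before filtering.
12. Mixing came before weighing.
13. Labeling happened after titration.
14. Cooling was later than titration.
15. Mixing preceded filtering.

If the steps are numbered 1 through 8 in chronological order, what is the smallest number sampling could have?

2

Titration must come before sampling — 1 forced predecessor.
Nothing else is forced ahead of sampling, so its earliest slot is position 1 + 1 = 2.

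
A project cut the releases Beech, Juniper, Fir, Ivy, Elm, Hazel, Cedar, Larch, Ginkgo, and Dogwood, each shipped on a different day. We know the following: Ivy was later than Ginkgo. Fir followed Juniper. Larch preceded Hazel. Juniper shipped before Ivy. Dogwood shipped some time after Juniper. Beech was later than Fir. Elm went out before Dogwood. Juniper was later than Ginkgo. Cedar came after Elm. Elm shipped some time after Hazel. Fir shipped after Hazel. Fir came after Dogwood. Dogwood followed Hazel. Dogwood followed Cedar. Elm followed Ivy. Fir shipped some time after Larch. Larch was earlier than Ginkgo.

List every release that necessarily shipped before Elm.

Directly stated before Elm: Hazel and Ivy.
Ginkgo reaches Elm via Ginkgo → Ivy → Elm.
Juniper reaches Elm via Juniper → Ivy → Elm.
Larch reaches Elm via Larch → Hazel → Elm.

Ginkgo, Hazel, Ivy, Juniper, Larch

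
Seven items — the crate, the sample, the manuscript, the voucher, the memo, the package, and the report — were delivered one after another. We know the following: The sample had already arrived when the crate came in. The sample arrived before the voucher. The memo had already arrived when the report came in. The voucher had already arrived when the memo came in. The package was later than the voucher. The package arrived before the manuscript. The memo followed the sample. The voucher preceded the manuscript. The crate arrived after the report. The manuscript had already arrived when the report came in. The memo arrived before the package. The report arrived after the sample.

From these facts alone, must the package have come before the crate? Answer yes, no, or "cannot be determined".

yes

Chain the constraints: the package → the manuscript → the report → the crate. Each link is directly stated, so the package comes before the crate.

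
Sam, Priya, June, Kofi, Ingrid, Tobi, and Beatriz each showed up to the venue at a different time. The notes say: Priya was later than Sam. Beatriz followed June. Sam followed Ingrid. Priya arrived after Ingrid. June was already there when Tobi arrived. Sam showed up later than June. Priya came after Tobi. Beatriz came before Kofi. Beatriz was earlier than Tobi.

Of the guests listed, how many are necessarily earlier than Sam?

2

Directly stated before Sam: Ingrid and June.
No chain forces Priya (or any of the others) ahead of Sam.
That's Ingrid and June — 2 in all.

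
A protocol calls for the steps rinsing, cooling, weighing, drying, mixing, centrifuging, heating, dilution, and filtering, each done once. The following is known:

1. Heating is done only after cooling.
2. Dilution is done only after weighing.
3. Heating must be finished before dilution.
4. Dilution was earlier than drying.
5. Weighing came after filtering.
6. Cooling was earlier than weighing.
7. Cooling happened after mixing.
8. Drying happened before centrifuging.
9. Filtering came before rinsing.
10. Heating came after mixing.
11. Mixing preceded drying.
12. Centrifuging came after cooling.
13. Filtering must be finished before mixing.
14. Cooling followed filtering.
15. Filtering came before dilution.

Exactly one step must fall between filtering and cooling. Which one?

Tracing the constraints gives filtering → mixing → cooling, so mixing sits after filtering and before cooling.
No other step is forced both after filtering and before cooling.

mixing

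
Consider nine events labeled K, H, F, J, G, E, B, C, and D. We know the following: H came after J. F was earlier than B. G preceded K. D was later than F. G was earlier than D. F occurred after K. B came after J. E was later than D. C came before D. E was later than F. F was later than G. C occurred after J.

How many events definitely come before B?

Directly stated before B: F and J.
G reaches B via G → F → B.
K reaches B via K → F → B.
That's F, G, J, and K — 4 in all.

4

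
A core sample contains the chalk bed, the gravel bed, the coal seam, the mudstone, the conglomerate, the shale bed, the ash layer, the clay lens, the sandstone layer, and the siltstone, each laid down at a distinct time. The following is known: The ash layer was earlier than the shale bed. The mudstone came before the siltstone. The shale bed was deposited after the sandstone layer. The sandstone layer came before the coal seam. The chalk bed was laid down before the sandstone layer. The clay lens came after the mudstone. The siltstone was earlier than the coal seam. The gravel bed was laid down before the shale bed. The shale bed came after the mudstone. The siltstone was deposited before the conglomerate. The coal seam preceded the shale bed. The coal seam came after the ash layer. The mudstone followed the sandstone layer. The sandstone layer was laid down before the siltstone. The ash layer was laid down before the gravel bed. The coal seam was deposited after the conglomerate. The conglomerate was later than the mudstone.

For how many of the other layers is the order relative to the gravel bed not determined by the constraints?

7

Forced before the gravel bed: the ash layer; forced after the gravel bed: the shale bed.
That leaves the chalk bed, the clay lens, the coal seam, the conglomerate, the mudstone, the sandstone layer, and the siltstone with no forced order relative to the gravel bed — 7.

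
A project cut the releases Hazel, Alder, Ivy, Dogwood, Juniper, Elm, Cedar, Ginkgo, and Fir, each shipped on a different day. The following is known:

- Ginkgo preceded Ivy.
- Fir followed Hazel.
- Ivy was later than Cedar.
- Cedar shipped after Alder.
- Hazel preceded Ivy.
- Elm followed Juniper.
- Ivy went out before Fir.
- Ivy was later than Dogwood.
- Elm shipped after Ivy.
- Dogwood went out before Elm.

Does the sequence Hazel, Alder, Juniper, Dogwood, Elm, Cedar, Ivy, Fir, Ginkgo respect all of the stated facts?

The constraints require Ivy before Elm, but in the proposed sequence Elm appears ahead of Ivy. That one violation is enough.

no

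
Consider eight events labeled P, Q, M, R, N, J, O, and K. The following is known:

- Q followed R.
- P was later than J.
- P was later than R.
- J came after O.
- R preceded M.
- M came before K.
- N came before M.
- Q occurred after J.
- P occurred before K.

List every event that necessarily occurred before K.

Directly stated before K: M and P.
J reaches K via J → P → K.
N reaches K via N → M → K.
O reaches K via O → J → P → K.
Likewise R reaches K by chaining the stated constraints.
No chain forces Q ahead of K.

J, M, N, O, P, R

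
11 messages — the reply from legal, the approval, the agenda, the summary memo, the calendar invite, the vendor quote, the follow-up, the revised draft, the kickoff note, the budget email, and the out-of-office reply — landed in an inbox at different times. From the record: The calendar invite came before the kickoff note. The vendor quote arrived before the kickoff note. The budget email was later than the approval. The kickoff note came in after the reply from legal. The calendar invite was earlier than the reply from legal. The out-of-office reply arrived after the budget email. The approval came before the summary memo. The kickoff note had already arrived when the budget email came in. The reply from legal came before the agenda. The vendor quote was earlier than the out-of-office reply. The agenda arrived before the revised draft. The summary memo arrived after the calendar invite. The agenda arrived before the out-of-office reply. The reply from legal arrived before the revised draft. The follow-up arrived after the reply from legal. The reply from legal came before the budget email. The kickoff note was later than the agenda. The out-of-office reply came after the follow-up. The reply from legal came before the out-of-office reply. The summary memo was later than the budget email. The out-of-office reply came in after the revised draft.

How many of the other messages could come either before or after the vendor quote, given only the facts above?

6

Forced after the vendor quote: the budget email, the kickoff note, the out-of-office reply, and the summary memo.
That leaves the agenda, the approval, the calendar invite, the follow-up, the reply from legal, and the revised draft with no forced order relative to the vendor quote — 6.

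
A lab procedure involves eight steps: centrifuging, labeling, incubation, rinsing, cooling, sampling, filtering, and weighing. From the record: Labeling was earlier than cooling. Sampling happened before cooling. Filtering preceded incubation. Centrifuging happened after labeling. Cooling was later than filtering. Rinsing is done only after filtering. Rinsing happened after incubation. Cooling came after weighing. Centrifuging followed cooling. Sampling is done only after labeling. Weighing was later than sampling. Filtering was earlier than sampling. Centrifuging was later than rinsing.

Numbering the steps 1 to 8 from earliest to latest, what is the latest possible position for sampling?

Sampling must come before centrifuging, cooling, and weighing — 3 steps forced after it.
Everything else can be placed before sampling in some valid order, so sampling can sit as late as position 8 − 3 = 5.

5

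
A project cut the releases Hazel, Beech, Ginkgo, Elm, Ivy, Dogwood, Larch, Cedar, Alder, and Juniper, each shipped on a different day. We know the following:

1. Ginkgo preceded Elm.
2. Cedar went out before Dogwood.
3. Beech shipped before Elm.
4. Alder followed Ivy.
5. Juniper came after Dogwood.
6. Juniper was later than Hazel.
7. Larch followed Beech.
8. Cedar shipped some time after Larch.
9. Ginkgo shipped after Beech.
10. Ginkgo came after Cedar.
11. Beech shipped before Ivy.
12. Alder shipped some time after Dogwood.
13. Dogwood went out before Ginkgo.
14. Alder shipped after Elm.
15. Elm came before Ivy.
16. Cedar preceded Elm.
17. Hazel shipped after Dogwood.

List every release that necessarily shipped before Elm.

Beech, Cedar, Dogwood, Ginkgo, Larch

Directly stated before Elm: Beech, Cedar, and Ginkgo.
Dogwood reaches Elm via Dogwood → Ginkgo → Elm.
Larch reaches Elm via Larch → Cedar → Elm.
No chain forces Juniper (or any of the others) ahead of Elm.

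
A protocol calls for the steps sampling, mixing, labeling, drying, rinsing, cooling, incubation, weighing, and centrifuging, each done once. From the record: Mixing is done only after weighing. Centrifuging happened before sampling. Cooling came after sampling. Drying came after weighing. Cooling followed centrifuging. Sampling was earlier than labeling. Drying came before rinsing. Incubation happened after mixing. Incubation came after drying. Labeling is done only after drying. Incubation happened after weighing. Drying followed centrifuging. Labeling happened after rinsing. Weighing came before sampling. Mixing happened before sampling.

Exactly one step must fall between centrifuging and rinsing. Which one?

Tracing the constraints gives centrifuging → drying → rinsing, so drying sits after centrifuging and before rinsing.
No other step is forced both after centrifuging and before rinsing.

drying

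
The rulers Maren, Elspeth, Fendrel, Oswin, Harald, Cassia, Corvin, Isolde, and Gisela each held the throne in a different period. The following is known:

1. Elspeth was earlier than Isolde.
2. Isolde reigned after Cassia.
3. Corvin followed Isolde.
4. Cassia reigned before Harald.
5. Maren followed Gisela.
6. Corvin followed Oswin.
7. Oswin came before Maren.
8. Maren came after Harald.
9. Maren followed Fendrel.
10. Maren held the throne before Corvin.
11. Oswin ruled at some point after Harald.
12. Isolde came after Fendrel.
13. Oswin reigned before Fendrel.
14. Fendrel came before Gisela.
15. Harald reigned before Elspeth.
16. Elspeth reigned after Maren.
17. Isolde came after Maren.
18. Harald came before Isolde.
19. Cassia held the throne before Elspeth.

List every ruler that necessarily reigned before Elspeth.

Directly stated before Elspeth: Cassia, Harald, and Maren.
Fendrel reaches Elspeth via Fendrel → Maren → Elspeth.
Gisela reaches Elspeth via Gisela → Maren → Elspeth.
Oswin reaches Elspeth via Oswin → Maren → Elspeth.
No chain forces Isolde (or any of the others) ahead of Elspeth.

Cassia, Fendrel, Gisela, Harald, Maren, Oswin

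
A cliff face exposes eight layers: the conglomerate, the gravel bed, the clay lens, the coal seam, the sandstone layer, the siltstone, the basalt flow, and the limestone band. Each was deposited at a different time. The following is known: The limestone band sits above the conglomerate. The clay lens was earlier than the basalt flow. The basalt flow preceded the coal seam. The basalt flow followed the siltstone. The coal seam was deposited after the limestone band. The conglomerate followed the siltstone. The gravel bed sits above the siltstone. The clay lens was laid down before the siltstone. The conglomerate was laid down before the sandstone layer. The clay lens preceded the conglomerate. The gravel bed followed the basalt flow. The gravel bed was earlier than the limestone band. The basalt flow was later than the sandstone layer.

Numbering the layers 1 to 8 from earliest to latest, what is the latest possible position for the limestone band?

7

The limestone band must come before the coal seam — 1 layer forced after it.
Everything else can be placed before the limestone band in some valid order, so the limestone band can sit as late as position 8 − 1 = 7.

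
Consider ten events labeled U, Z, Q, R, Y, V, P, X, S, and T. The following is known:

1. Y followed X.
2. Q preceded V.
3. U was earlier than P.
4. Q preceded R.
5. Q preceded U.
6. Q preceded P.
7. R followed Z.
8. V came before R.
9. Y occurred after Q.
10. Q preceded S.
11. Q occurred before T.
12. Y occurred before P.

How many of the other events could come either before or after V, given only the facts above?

Forced before V: Q; forced after V: R.
That leaves P, S, T, U, X, Y, and Z with no forced order relative to V — 7.

7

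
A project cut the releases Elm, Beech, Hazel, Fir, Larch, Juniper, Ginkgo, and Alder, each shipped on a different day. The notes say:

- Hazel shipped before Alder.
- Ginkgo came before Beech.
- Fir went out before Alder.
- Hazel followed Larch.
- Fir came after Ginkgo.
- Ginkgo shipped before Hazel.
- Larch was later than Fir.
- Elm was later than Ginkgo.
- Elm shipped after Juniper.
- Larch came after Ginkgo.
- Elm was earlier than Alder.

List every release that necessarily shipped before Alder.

Directly stated before Alder: Elm, Fir, and Hazel.
Ginkgo reaches Alder via Ginkgo → Elm → Alder.
Juniper reaches Alder via Juniper → Elm → Alder.
Larch reaches Alder via Larch → Hazel → Alder.
No chain forces Beech ahead of Alder.

Elm, Fir, Ginkgo, Hazel, Juniper, Larch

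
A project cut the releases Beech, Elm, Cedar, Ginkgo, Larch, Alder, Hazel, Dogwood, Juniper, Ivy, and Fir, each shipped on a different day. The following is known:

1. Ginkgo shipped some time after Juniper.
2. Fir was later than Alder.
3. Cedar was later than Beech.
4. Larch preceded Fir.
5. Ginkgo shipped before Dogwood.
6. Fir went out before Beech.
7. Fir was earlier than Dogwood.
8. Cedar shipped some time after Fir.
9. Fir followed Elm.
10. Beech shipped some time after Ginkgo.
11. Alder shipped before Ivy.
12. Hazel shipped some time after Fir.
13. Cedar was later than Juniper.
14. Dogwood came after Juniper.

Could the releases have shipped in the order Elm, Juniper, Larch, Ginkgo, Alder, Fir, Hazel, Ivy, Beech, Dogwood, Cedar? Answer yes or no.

yes

Check each stated constraint against the proposed order — e.g. Juniper is ahead of Dogwood; Juniper is ahead of Cedar. Every pair is in the required order; nothing is violated.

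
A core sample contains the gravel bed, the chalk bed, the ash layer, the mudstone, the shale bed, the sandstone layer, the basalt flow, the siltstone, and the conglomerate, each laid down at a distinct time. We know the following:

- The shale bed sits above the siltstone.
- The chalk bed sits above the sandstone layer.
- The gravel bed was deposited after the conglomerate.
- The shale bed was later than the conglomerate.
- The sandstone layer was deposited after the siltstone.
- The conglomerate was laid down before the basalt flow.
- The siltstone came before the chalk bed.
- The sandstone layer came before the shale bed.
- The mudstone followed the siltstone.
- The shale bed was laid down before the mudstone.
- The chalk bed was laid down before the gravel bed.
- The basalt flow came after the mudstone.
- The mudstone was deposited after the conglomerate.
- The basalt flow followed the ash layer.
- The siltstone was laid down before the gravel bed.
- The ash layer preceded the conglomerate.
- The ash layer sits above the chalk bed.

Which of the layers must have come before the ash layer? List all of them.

Directly stated before the ash layer: the chalk bed.
The sandstone layer reaches the ash layer via the sandstone layer → the chalk bed → the ash layer.
The siltstone reaches the ash layer via the siltstone → the chalk bed → the ash layer.

the chalk bed, the sandstone layer, the siltstone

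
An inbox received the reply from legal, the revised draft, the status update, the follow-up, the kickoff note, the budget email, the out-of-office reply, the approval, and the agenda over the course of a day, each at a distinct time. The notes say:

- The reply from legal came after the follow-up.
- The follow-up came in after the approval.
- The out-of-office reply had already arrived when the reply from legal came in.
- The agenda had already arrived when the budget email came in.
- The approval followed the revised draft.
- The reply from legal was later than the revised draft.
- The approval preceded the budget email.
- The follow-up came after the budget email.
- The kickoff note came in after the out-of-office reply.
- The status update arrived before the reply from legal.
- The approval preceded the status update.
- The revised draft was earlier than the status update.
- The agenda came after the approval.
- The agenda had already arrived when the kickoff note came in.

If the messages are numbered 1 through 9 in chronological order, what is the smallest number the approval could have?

The revised draft must come before the approval — 1 forced predecessor.
Nothing else is forced ahead of the approval, so its earliest slot is position 1 + 1 = 2.

2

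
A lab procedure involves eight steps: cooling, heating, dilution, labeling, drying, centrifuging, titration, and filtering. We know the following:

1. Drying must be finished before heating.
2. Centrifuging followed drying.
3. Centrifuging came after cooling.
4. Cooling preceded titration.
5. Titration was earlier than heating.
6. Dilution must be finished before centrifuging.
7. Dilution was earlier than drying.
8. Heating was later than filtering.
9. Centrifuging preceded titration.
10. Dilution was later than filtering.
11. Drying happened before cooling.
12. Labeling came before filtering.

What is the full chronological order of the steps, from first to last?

labeling, filtering, dilution, drying, cooling, centrifuging, titration, heating

The constraints fix every adjacent pair, so only one ordering works:
labeling → filtering → dilution → drying → cooling → centrifuging → titration → heating.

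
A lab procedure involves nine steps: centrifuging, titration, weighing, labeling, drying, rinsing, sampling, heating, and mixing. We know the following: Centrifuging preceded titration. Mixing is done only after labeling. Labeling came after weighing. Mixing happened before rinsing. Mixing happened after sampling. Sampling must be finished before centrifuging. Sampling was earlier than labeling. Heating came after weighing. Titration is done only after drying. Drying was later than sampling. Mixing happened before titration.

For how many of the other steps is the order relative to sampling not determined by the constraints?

2

Forced after sampling: centrifuging, drying, labeling, mixing, rinsing, and titration.
That leaves heating and weighing with no forced order relative to sampling — 2.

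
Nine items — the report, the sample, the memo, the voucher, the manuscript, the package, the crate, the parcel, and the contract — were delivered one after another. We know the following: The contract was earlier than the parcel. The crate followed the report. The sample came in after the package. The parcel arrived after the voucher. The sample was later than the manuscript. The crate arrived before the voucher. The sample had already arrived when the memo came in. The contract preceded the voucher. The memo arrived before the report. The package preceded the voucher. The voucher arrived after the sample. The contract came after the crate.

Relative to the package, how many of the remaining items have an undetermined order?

1

Forced after the package: the contract, the crate, the memo, the parcel, the report, the sample, and the voucher.
That leaves the manuscript with no forced order relative to the package — 1.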